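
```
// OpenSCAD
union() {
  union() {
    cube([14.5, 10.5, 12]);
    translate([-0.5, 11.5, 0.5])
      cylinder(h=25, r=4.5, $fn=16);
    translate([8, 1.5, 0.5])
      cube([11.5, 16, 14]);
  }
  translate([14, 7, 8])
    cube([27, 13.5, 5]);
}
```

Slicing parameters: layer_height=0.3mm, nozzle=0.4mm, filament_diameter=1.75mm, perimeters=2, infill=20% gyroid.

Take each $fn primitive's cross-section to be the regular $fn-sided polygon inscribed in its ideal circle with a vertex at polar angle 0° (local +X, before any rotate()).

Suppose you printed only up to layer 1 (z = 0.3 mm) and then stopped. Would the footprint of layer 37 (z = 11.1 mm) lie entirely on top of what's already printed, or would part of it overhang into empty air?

Compare the two slices. At z = 0.3: the cube is present — its section is the full 14.5×10.5 rectangle (area 152.25 mm²); the cylinder at (-0.5, 11.5) is not intersected at this z (z outside [0.5, 25.5]); the cube at (8, 1.5) is not intersected at this z (z outside [0.5, 14.5]); Combining (union): only the 14.5×10.5 cube is present, so the union is just that shape — area = 152.25 mm²; the cube at (14, 7) is not intersected at this z (z outside [8, 13]); Taking the union: only that combined region is present, so the union is just that shape — area = 152.25 mm². At z = 11.1: the 14.5×10.5 cube contributes its full rectangle (area 152.25 mm²); the cylinder at (-0.5, 11.5): section is a regular 16-gon, circumradius r=4.5 (area = (16/2)·4.500²·sin(360°/16) = 61.99 mm²); the cube at (8, 1.5) (footprint 11.5×16) is included at this height (area 184.00 mm²); Combining (union): the regions partially overlap — summed areas 398.24 mm² minus the doubly-counted overlap 67.87 mm² gives 330.37 mm² — area = 330.37 mm²; the cube at (14, 7) is present — its section is the full 27×13.5 rectangle (area 364.50 mm²); Taking the union: the regions partially overlap — summed areas 694.87 mm² minus the doubly-counted overlap 57.75 mm² gives 637.12 mm² — area = 637.12 mm². Checking containment: at z = 11.1 the cross-section extends beyond the z = 0.3 cross-section by about 484.87 mm².

part overhangs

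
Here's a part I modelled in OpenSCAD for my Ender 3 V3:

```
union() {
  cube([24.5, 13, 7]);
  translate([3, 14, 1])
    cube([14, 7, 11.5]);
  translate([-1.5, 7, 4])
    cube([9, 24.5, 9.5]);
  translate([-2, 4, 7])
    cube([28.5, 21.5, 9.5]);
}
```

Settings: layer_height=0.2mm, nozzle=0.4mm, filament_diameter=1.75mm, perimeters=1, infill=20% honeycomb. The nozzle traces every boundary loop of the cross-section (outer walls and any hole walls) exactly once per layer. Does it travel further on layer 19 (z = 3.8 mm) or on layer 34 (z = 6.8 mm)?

layer 34 (z = 6.8 mm)

Layer 19 (z = 3.8): the 24.5×13 cube contributes its full rectangle (perimeter 75.00 mm); the cube at (3, 14) is present — its section is the full 14×7 rectangle (perimeter 42.00 mm); the cube at (-1.5, 7) does not reach this height (z outside [4, 13.5]); the cube at (-2, 4) does not reach this height (z outside [7, 16.5]); Merging all regions: the 2 present regions are separate (no shared area or edge), so areas and boundary lengths simply add and each stays a separate island — boundary = 117.00 mm. So its perimeter = 117.00 mm. Layer 34 (z = 6.8): the 24.5×13 cube contributes its full rectangle (perimeter 75.00 mm); the cube at (3, 14) is present — its section is the full 14×7 rectangle (perimeter 42.00 mm); the cube at (-1.5, 7) is present — its section is the full 9×24.5 rectangle (perimeter 67.00 mm); the cube at (-2, 4) is not intersected at this z (z outside [7, 16.5]); Combining (union): the regions partially overlap (shared area 76.50 mm²), so the edge portions inside another operand are dropped and the merged outline is re-measured after clipping — boundary = 134.00 mm. So its perimeter = 134.00 mm. Layer 34 is larger (134.00 vs 117.00 mm).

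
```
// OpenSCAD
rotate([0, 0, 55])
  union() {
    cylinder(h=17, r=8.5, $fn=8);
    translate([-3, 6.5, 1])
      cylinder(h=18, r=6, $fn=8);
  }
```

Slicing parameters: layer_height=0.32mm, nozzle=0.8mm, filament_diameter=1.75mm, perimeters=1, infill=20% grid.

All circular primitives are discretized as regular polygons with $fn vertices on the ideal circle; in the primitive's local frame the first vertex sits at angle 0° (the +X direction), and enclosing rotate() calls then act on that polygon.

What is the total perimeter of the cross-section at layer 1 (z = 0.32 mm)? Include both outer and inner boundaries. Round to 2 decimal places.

52.04 mm

At z = 0.32 mm: the r=8.5 cylinder gives a regular 8-gon of circumradius 8.5 (constant along its height) (perimeter = 2·8·8.500·sin(180°/8) = 52.04 mm); the cylinder at (-3, 6.5) does not reach this height (z outside [1, 19]); Taking the union: only the r=8.5 cylinder is present, so the union is just that shape — boundary = 52.04 mm; (whole slice rotated 55° about Z — lengths, areas and connectivity unchanged). Overall, the cross-section is a single solid region. Total boundary length (outer) = 52.04 mm.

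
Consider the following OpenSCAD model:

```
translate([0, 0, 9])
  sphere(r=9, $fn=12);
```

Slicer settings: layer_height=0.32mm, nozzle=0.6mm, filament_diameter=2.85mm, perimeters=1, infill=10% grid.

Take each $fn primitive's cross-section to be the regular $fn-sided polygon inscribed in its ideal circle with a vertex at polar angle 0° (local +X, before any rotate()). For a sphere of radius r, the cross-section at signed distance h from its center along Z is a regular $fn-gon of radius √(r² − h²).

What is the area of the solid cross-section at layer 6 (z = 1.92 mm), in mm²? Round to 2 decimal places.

92.62 mm²

At z = 1.92 mm: the r=9 sphere slices to a regular 12-gon of circumradius 5.556 (√(r²−h²) with h=7.08 from center) (area = (12/2)·5.556²·sin(360°/12) = 92.62 mm²). Overall, the cross-section is a single solid region. Net area = 92.62 mm².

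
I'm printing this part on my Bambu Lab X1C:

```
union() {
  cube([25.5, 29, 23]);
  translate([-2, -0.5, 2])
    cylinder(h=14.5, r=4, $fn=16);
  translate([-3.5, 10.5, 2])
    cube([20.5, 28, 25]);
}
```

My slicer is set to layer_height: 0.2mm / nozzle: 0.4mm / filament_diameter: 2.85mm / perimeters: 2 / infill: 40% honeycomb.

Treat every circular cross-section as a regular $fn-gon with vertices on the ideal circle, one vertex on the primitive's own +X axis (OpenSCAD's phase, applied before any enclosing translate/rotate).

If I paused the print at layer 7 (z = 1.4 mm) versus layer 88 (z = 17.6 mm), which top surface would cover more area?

layer 88 (z = 17.6 mm)

Layer 7 (z = 1.4): the cube is present — its section is the full 25.5×29 rectangle (area 739.50 mm²); the cylinder at (-2, -0.5) is not intersected at this z (z outside [2, 16.5]); the cube at (-3.5, 10.5) does not reach this height (z outside [2, 27]); Taking the union: only the 25.5×29 cube is present, so the union is just that shape — area = 739.50 mm². So its area = 739.50 mm². Layer 88 (z = 17.6): the 25.5×29 cube contributes its full rectangle (area 739.50 mm²); the cylinder at (-2, -0.5) does not reach this height (z outside [2, 16.5]); the cube at (-3.5, 10.5) (footprint 20.5×28) is included at this height (area 574.00 mm²); Combining (union): the regions partially overlap — summed areas 1313.50 mm² minus the doubly-counted overlap 314.50 mm² gives 999.00 mm² — area = 999.00 mm². So its area = 999.00 mm². Layer 88 is larger (999.00 vs 739.50 mm²).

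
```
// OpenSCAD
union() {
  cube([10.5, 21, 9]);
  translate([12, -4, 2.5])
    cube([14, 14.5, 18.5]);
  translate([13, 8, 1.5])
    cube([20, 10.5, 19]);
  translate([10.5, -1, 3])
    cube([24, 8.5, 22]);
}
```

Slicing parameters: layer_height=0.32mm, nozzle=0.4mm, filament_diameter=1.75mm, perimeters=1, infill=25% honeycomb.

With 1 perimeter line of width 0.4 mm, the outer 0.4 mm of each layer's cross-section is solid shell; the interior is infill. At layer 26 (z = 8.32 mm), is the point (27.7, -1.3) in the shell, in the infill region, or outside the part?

outside

At z = 8.32 mm: the 10.5×21 cube contributes its full rectangle; the 14×14.5 cube at (12, -4) contributes its full rectangle; the cube at (13, 8) is present — its section is the full 20×10.5 rectangle; the cube at (10.5, -1) is present — its section is the full 24×8.5 rectangle; Taking the union: the regions partially overlap (shared area 151.50 mm²), so overlapping operands fuse into one piece — 1 connected region. Overall, the cross-section is a single solid region. The nearest boundary edge runs (34.50, -1.00)→(26.00, -1.00); distance from the point to it = 0.30 mm. The point is not inside any of the regions above, so it lies outside the cross-section (0.30 mm from the nearest boundary).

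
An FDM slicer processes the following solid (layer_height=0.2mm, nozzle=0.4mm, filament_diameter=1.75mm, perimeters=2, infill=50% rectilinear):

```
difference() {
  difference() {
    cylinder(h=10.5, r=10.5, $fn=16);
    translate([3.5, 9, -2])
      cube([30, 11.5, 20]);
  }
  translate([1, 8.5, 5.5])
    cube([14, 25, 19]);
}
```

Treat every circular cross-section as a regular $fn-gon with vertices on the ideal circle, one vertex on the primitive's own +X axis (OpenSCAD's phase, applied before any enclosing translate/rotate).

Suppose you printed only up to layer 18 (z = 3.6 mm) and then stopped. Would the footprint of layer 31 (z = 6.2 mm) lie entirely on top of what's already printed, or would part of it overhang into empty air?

Compare the two slices. At z = 3.6: the cylinder: section is a regular 16-gon, circumradius r=10.5 (area = (16/2)·10.500²·sin(360°/16) = 337.53 mm²); the cube at (3.5, 9) is present — its section is the full 30×11.5 rectangle (area 345.00 mm²); Taking the first minus the rest: starting from the r=10.5 cylinder (337.53 mm²), the 30×11.5 cube at (3.5, 9) partially overlaps it — only the 0.76 mm² overlap (of its 345.00 mm²) is removed, clipping the outline — area = 336.77 mm²; the cube at (1, 8.5) is not intersected at this z (z outside [5.5, 24.5]); Taking the first minus the rest: none of the subtracted shapes is present at this height, so that combined region is unchanged — area = 336.77 mm². At z = 6.2: the r=10.5 cylinder contributes a regular 16-gon of circumradius 10.5 (area = (16/2)·10.500²·sin(360°/16) = 337.53 mm²); the cube at (3.5, 9) is present — its section is the full 30×11.5 rectangle (area 345.00 mm²); Taking the first minus the rest: starting from the r=10.5 cylinder (337.53 mm²), the 30×11.5 cube at (3.5, 9) partially overlaps it — only the 0.76 mm² overlap (of its 345.00 mm²) is removed, clipping the outline — area = 336.77 mm²; the cube at (1, 8.5) (footprint 14×25) is included at this height (area 350.00 mm²); Subtracting the remaining from the first: starting from the result so far (336.77 mm²), the 14×25 cube at (1, 8.5) partially overlaps it — only the 4.85 mm² overlap (of its 350.00 mm²) is removed, clipping the outline — area = 331.92 mm². Checking containment: the cross-section at z = 6.2 is a subset of the cross-section at z = 3.6.

entirely on top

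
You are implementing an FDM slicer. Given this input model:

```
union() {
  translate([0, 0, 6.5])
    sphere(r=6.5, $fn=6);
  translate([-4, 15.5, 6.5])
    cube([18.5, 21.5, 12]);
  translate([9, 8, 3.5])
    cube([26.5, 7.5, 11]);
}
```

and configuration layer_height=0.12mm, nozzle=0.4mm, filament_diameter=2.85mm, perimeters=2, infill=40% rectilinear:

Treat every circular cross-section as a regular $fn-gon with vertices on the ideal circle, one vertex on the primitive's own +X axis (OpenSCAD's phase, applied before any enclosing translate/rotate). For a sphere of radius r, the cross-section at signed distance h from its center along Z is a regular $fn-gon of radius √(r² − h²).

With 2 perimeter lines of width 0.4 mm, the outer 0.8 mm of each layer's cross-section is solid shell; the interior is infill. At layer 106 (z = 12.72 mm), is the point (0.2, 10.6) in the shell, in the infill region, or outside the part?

outside

At z = 12.72 mm: the r=6.5 sphere slices to a regular 6-gon of circumradius 1.887 (√(r²−h²) with h=6.22 from center); the cube at (-4, 15.5) is present — its section is the full 18.5×21.5 rectangle; the cube at (9, 8) (footprint 26.5×7.5) is included at this height; Merging all regions: the 3 present regions share edge segments without overlapping in area, so areas simply add but the touching pieces fuse into one outline (the shared edge portions become interior and drop out of the boundary) — 2 connected regions. Overall, the cross-section has 2 separate islands. The nearest boundary edge runs (9.00, 15.50)→(-4.00, 15.50); distance from the point to it = 4.90 mm. The point is not inside any of the regions above, so it lies outside the cross-section (4.90 mm from the nearest boundary).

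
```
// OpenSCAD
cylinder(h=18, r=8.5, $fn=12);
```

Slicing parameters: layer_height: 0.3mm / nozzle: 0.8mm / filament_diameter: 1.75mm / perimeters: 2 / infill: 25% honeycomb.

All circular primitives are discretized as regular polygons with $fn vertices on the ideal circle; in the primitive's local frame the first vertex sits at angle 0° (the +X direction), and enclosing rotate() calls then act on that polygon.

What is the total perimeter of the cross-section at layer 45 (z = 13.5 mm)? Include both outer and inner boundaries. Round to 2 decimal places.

52.80 mm

At z = 13.5 mm: the r=8.5 cylinder contributes a regular 12-gon of circumradius 8.5 (perimeter = 2·12·8.500·sin(180°/12) = 52.80 mm). Overall, the cross-section is a single solid region. Total boundary length (outer) = 52.80 mm.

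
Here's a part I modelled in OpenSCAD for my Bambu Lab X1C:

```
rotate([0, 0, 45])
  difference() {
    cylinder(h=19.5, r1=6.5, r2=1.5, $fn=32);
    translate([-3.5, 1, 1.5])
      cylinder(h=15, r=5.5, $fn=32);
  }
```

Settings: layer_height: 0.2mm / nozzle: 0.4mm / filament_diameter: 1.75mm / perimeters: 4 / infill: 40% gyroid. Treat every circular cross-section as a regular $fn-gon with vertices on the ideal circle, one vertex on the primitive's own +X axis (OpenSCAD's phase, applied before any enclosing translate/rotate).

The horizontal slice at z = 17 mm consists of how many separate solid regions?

1

At z = 17 mm: the cone: at t=0.872 of its height the radius interpolates to r₁+(r₂−r₁)t = 2.141, giving a regular 32-gon of that circumradius; the cylinder at (-3.5, 1) is not intersected at this z (z outside [1.5, 16.5]); Subtracting the remaining from the first: none of the subtracted shapes is present at this height, so the cone is unchanged — 1 connected region; (whole slice rotated 45° about Z — lengths, areas and connectivity unchanged). The result has 1 disconnected region.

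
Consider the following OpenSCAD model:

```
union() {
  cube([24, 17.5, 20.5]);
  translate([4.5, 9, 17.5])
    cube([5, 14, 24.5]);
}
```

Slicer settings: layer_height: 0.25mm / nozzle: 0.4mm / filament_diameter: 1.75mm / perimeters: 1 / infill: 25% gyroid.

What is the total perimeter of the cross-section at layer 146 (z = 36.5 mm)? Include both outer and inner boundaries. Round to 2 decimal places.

38.00 mm

At z = 36.5 mm: the cube does not reach this height (z outside [0, 20.5]); the cube at (4.5, 9) (footprint 5×14) is included at this height (perimeter 38.00 mm); Combining (union): only the 5×14 cube at (4.5, 9) is present, so the union is just that shape — boundary = 38.00 mm. Overall, the cross-section is a single solid region. Total boundary length (outer) = 38.00 mm.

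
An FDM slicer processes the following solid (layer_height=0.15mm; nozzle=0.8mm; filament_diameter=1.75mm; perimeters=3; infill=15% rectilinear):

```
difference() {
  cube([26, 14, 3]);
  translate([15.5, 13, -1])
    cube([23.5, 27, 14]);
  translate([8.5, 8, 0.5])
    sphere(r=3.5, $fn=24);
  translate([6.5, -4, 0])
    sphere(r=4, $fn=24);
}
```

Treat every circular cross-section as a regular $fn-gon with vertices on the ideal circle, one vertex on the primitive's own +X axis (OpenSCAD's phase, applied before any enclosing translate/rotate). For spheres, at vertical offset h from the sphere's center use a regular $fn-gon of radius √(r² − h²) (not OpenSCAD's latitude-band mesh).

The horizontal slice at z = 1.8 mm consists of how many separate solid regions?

At z = 1.8 mm: the cube is present — its section is the full 26×14 rectangle; the cube at (15.5, 13) (footprint 23.5×27) is included at this height; the r=3.5 sphere at (8.5, 8) slices to a regular 24-gon of circumradius 3.250 (√(r²−h²) with h=1.3 from center); the r=4 sphere at (6.5, -4) slices to a regular 24-gon of circumradius 3.572 (√(r²−h²) with h=1.8 from center); Taking the first minus the rest: starting from the 26×14 cube, the 23.5×27 cube at (15.5, 13) partially overlaps it — only the 10.50 mm² overlap (of its 634.50 mm²) is removed, clipping the outline; the r=3.5 sphere at (8.5, 8) lies wholly inside it (removes its full 32.80 mm² and its 20.36 mm outline becomes a hole wall); the r=4 sphere at (6.5, -4) misses the remaining region (no effect) — 1 connected region with 1 hole. The result has 1 disconnected region.

1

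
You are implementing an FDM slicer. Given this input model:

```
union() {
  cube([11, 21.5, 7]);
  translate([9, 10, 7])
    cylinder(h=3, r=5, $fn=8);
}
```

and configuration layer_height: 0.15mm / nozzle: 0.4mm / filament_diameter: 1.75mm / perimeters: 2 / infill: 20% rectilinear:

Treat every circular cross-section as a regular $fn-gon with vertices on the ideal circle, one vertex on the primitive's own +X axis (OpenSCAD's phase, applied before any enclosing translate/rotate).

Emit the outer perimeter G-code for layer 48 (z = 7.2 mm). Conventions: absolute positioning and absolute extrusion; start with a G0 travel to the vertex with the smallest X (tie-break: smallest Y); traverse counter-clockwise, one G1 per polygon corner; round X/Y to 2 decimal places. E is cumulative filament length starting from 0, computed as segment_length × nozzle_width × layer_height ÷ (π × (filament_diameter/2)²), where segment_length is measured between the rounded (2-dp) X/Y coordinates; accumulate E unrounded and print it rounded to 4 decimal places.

At z = 7.2 mm: the cube does not reach this height (z outside [0, 7]); the cylinder at (9, 10): section is a regular 8-gon, circumradius r=5; Merging all regions: only the r=5 cylinder at (9, 10) is present, so the union is just that shape — 1 connected region. The outline is a single polygon with 8 vertices. Extrusion per mm of travel: 0.4 × 0.15 / (π × 0.875²) = 0.024945. Accumulating E over each segment gives final E = 0.7642.

G0 X4.00 Y10.00 Z7.20
G1 X5.46 Y6.46 E0.0955
G1 X9.00 Y5.00 E0.1910
G1 X12.54 Y6.46 E0.2866
G1 X14.00 Y10.00 E0.3821
G1 X12.54 Y13.54 E0.4776
G1 X9.00 Y15.00 E0.5731
G1 X5.46 Y13.54 E0.6686
G1 X4.00 Y10.00 E0.7642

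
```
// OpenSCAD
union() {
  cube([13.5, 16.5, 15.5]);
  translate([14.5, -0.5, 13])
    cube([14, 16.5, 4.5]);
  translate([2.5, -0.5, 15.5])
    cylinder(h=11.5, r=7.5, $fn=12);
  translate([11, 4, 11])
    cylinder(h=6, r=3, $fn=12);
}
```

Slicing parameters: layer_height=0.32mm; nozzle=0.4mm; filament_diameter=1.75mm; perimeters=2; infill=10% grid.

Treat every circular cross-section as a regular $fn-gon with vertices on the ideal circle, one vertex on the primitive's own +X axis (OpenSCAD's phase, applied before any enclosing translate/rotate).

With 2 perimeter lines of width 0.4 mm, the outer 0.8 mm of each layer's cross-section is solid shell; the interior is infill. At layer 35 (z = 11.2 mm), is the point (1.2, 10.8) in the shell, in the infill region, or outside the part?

At z = 11.2 mm: the cube (footprint 13.5×16.5) is included at this height; the cube at (14.5, -0.5) does not reach this height (z outside [13, 17.5]); the cylinder at (2.5, -0.5) does not reach this height (z outside [15.5, 27]); the r=3 cylinder at (11, 4) gives a regular 12-gon of circumradius 3 (constant along its height); Merging all regions: the regions partially overlap (shared area 26.09 mm²), so overlapping operands fuse into one piece — 1 connected region. Overall, the cross-section is a single solid region. The nearest boundary edge runs (0.00, 0.00)→(0.00, 16.50); distance from the point to it = 1.20 mm. The point is inside the cross-section and 1.20 mm from the nearest boundary — more than the 0.8 mm shell width (2 × 0.4), so it's in the infill interior.

infill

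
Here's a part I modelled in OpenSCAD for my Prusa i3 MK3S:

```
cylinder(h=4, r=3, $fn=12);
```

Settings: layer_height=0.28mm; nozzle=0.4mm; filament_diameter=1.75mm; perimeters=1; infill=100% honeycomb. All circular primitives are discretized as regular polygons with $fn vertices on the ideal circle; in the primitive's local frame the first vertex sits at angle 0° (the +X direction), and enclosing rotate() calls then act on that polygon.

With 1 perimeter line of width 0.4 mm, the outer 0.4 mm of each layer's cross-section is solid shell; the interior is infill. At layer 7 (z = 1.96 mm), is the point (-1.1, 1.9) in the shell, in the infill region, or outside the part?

At z = 1.96 mm: the r=3 cylinder gives a regular 12-gon of circumradius 3 (constant along its height). Overall, the cross-section is a single solid region. The nearest boundary edge runs (-1.50, 2.60)→(-2.60, 1.50); distance from the point to it = 0.78 mm. The point is inside the cross-section and 0.78 mm from the nearest boundary — more than the 0.4 mm shell width (1 × 0.4), so it's in the infill interior.

infill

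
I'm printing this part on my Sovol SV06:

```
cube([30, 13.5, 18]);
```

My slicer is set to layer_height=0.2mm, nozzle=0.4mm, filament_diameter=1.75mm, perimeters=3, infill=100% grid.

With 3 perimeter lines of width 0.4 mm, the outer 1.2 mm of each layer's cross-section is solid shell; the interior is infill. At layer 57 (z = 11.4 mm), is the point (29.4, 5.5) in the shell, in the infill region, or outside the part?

shell

At z = 11.4 mm: the cube is present — its section is the full 30×13.5 rectangle. Overall, the cross-section is a single solid region. The nearest boundary edge runs (30.00, 0.00)→(30.00, 13.50); distance from the point to it = 0.60 mm. The point is inside the cross-section, 0.60 mm from the nearest boundary — within the 1.2 mm shell band (3 × 0.4).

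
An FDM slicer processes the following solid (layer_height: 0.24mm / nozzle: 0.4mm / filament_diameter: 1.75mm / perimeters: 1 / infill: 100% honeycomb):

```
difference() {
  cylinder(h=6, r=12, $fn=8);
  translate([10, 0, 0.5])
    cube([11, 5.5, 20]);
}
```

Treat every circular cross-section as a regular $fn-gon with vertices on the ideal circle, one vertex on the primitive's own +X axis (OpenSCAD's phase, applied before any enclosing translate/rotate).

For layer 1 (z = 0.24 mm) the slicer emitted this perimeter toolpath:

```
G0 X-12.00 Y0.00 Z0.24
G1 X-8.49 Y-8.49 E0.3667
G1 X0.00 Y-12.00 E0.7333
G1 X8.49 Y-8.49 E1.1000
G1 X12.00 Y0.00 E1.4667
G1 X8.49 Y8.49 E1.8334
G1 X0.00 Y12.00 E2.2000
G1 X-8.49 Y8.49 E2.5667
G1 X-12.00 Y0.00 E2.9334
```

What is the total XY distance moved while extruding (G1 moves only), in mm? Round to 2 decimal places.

73.50 mm

Sum the Euclidean lengths of each G1 segment: total = 73.50 mm.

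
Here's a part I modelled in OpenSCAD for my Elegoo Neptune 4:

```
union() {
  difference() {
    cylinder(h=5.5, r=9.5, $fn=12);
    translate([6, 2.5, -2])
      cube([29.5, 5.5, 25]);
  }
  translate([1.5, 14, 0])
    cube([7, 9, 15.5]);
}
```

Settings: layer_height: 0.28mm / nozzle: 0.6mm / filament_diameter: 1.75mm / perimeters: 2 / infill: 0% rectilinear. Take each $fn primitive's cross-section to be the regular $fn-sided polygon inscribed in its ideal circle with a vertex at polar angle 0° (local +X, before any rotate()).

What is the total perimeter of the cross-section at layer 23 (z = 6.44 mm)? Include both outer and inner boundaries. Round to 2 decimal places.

32.00 mm

At z = 6.44 mm: the cylinder is not intersected at this z (z outside [0, 5.5]); the 29.5×5.5 cube at (6, 2.5) contributes its full rectangle (perimeter 70.00 mm); Taking the first minus the rest: the first operand is absent here, so nothing remains; the 7×9 cube at (1.5, 14) contributes its full rectangle (perimeter 32.00 mm); Combining (union): only the 7×9 cube at (1.5, 14) is present, so the union is just that shape — boundary = 32.00 mm. Overall, the cross-section is a single solid region. Total boundary length (outer) = 32.00 mm.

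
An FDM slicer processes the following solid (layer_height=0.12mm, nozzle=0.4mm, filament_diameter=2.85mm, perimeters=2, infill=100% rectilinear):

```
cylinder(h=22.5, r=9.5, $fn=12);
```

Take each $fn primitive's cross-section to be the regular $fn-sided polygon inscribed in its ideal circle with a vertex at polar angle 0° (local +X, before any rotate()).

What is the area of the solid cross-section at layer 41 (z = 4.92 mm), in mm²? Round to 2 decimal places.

270.75 mm²

At z = 4.92 mm: the r=9.5 cylinder gives a regular 12-gon of circumradius 9.5 (constant along its height) (area = (12/2)·9.500²·sin(360°/12) = 270.75 mm²). Overall, the cross-section is a single solid region. Net area = 270.75 mm².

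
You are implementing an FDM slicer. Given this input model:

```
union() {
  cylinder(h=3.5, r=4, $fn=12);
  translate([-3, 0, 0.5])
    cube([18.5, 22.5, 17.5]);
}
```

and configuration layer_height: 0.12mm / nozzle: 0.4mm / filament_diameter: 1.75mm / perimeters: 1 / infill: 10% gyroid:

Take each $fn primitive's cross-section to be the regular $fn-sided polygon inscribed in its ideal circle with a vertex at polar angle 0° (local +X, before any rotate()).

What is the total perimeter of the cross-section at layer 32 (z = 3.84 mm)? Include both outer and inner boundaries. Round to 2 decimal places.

82.00 mm

At z = 3.84 mm: the cylinder does not reach this height (z outside [0, 3.5]); the 18.5×22.5 cube at (-3, 0) contributes its full rectangle (perimeter 82.00 mm); Combining (union): only the 18.5×22.5 cube at (-3, 0) is present, so the union is just that shape — boundary = 82.00 mm. Overall, the cross-section is a single solid region. Total boundary length (outer) = 82.00 mm.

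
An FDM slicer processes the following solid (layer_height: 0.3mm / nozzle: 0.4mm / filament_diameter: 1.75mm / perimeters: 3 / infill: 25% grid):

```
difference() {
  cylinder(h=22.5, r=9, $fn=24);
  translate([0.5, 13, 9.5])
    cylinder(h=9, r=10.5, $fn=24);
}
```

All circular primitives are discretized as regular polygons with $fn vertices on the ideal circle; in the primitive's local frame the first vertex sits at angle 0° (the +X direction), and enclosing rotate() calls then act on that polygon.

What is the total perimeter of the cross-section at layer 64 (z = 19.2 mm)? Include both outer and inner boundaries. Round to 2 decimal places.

56.39 mm

At z = 19.2 mm: the r=9 cylinder contributes a regular 24-gon of circumradius 9 (perimeter = 2·24·9.000·sin(180°/24) = 56.39 mm); the cylinder at (0.5, 13) is not intersected at this z (z outside [9.5, 18.5]); After the difference (first − rest): none of the subtracted shapes is present at this height, so the r=9 cylinder is unchanged — boundary = 56.39 mm. Overall, the cross-section is a single solid region. Total boundary length (outer) = 56.39 mm.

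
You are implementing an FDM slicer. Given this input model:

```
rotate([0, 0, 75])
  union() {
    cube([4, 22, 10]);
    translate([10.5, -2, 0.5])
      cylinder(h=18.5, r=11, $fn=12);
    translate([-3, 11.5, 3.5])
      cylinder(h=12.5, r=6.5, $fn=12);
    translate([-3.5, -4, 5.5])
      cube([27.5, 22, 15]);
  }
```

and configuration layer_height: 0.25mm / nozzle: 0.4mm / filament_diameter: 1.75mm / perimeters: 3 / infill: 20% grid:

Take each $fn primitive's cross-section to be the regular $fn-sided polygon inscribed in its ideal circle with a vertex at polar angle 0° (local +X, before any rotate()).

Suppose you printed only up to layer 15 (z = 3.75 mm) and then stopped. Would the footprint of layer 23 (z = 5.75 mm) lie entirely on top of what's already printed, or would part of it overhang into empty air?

Compare the two slices. At z = 3.75: the 4×22 cube contributes its full rectangle (area 88.00 mm²); the r=11 cylinder at (10.5, -2) contributes a regular 12-gon of circumradius 11 (area = (12/2)·11.000²·sin(360°/12) = 363.00 mm²); the cylinder at (-3, 11.5): section is a regular 12-gon, circumradius r=6.5 (area = (12/2)·6.500²·sin(360°/12) = 126.75 mm²); the cube at (-3.5, -4) is absent (z outside [5.5, 20.5]); Taking the union: the regions partially overlap — summed areas 577.75 mm² minus the doubly-counted overlap 43.60 mm² gives 534.15 mm² — area = 534.15 mm²; (whole slice rotated 75° about Z — lengths, areas and connectivity unchanged). At z = 5.75: the 4×22 cube contributes its full rectangle (area 88.00 mm²); the r=11 cylinder at (10.5, -2) contributes a regular 12-gon of circumradius 11 (area = (12/2)·11.000²·sin(360°/12) = 363.00 mm²); the r=6.5 cylinder at (-3, 11.5) contributes a regular 12-gon of circumradius 6.5 (area = (12/2)·6.500²·sin(360°/12) = 126.75 mm²); the cube at (-3.5, -4) (footprint 27.5×22) is included at this height (area 605.00 mm²); Combining (union): the regions partially overlap — summed areas 1182.75 mm² minus the doubly-counted overlap 366.24 mm² gives 816.51 mm² — area = 816.51 mm²; (rotated 75° about Z; rotation is an isometry so areas/perimeters/island counts are preserved). Checking containment: at z = 5.75 the cross-section extends beyond the z = 3.75 cross-section by about 282.36 mm².

part overhangs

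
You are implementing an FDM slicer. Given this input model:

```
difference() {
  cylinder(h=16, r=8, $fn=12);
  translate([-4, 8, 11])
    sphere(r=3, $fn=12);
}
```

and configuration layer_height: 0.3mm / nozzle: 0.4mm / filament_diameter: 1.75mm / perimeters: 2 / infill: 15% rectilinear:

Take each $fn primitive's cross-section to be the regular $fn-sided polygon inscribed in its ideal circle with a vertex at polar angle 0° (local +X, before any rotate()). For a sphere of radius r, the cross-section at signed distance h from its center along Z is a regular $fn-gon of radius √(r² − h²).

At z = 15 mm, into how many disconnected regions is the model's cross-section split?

1

At z = 15 mm: the r=8 cylinder gives a regular 12-gon of circumradius 8 (constant along its height); the sphere at (-4, 8) does not reach this height (|z−center|=4.000 > r=3); After the difference (first − rest): none of the subtracted shapes is present at this height, so the r=8 cylinder is unchanged — 1 connected region. The result has 1 disconnected region.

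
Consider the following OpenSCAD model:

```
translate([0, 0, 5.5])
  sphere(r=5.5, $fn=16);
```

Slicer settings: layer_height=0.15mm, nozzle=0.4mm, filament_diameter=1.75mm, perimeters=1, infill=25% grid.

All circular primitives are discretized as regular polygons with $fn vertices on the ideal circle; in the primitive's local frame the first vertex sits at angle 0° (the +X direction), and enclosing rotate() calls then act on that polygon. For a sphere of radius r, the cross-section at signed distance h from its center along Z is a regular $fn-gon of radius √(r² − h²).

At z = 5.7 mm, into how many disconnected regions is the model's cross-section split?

1

At z = 5.7 mm: the r=5.5 sphere contributes a regular 16-gon of circumradius √(5.5²−0.2²) = 5.496. The result has 1 disconnected region.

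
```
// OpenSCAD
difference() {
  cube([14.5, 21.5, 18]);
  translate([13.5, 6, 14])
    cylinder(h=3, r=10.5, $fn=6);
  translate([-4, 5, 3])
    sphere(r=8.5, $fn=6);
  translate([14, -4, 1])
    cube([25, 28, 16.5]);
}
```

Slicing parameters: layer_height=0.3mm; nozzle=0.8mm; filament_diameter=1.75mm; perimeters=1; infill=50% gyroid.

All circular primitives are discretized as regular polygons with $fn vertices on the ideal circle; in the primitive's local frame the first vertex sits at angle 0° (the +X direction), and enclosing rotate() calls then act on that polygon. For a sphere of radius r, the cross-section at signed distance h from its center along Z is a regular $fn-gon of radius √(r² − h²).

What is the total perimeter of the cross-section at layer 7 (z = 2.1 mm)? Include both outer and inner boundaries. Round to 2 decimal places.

71.57 mm

At z = 2.1 mm: the cube (footprint 14.5×21.5) is included at this height (perimeter 72.00 mm); the cylinder at (13.5, 6) is not intersected at this z (z outside [14, 17]); the r=8.5 sphere at (-4, 5) contributes a regular 6-gon of circumradius √(8.5²−0.9²) = 8.452 (perimeter = 2·6·8.452·sin(180°/6) = 50.71 mm); the cube at (14, -4) is present — its section is the full 25×28 rectangle (perimeter 106.00 mm); Subtracting the remaining from the first: starting from the 14.5×21.5 cube, the r=8.5 sphere at (-4, 5) partially overlaps it — only the 32.17 mm² overlap (of its 185.61 mm²) is removed, clipping the outline; the 25×28 cube at (14, -4) partially overlaps it — only the 10.75 mm² overlap (of its 700.00 mm²) is removed, clipping the outline — boundary = 71.57 mm. Overall, the cross-section is a single solid region. Total boundary length (outer) = 71.57 mm.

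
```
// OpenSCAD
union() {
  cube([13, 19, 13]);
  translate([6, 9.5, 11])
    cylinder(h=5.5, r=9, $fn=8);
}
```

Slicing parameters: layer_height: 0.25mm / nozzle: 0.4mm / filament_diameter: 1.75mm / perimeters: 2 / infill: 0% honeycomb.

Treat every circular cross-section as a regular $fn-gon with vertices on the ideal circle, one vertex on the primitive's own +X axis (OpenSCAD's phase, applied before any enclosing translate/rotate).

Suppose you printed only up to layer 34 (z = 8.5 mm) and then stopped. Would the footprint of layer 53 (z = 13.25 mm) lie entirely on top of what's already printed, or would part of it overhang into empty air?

Compare the two slices. At z = 8.5: the cube (footprint 13×19) is included at this height (area 247.00 mm²); the cylinder at (6, 9.5) does not reach this height (z outside [11, 16.5]); Merging all regions: only the 13×19 cube is present, so the union is just that shape — area = 247.00 mm². At z = 13.25: the cube does not reach this height (z outside [0, 13]); the r=9 cylinder at (6, 9.5) contributes a regular 8-gon of circumradius 9 (area = (8/2)·9.000²·sin(360°/8) = 229.10 mm²); Merging all regions: only the r=9 cylinder at (6, 9.5) is present, so the union is just that shape — area = 229.10 mm². Checking containment: at z = 13.25 the cross-section extends beyond the z = 8.5 cross-section by about 31.12 mm².

part overhangs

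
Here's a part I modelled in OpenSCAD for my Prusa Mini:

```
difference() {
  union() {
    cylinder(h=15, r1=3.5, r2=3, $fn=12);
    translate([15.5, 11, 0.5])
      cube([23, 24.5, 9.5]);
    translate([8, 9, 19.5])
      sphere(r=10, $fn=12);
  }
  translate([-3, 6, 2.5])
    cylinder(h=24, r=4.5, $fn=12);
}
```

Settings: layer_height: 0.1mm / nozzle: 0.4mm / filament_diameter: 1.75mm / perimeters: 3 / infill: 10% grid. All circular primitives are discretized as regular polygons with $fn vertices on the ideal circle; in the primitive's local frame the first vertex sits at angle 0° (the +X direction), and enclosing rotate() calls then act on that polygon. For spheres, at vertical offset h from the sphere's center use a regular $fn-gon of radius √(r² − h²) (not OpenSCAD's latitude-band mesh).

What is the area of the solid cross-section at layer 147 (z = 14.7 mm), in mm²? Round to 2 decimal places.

At z = 14.7 mm: the cone contributes a regular 12-gon of circumradius 3.010 (interpolated between r1=3.5 and r2=3 at t=0.980) (area = (12/2)·3.010²·sin(360°/12) = 27.18 mm²); the cube at (15.5, 11) does not reach this height (z outside [0.5, 10]); the r=10 sphere at (8, 9) contributes a regular 12-gon of circumradius √(10²−4.8²) = 8.773 (area = (12/2)·8.773²·sin(360°/12) = 230.88 mm²); Merging all regions: the 2 present regions are separate (no shared area or edge), so areas and boundary lengths simply add and each stays a separate island — area = 258.06 mm²; the cylinder at (-3, 6): section is a regular 12-gon, circumradius r=4.5 (area = (12/2)·4.500²·sin(360°/12) = 60.75 mm²); After the difference (first − rest): starting from that combined region (258.06 mm²), the r=4.5 cylinder at (-3, 6) partially overlaps it — only the 7.47 mm² overlap (of its 60.75 mm²) is removed, clipping the outline — area = 250.59 mm². Overall, the cross-section has 2 separate islands. Net area = 250.59 mm².

250.59 mm²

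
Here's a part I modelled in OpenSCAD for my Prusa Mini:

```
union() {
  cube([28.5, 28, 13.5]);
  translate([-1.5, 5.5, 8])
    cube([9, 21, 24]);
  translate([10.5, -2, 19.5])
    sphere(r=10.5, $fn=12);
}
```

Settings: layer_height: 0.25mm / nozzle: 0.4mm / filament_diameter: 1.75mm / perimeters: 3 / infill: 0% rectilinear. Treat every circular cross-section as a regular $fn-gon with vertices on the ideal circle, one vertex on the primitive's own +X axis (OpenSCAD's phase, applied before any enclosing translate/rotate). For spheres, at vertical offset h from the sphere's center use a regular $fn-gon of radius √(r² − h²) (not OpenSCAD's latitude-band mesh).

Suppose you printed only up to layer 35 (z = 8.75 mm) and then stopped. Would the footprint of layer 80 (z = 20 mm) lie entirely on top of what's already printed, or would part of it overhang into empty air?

part overhangs

Compare the two slices. At z = 8.75: the 28.5×28 cube contributes its full rectangle (area 798.00 mm²); the cube at (-1.5, 5.5) is present — its section is the full 9×21 rectangle (area 189.00 mm²); the sphere at (10.5, -2) does not reach this height (|z−center|=10.750 > r=10.5); Combining (union): the regions partially overlap — summed areas 987.00 mm² minus the doubly-counted overlap 157.50 mm² gives 829.50 mm² — area = 829.50 mm². At z = 20: the cube is absent (z outside [0, 13.5]); the 9×21 cube at (-1.5, 5.5) contributes its full rectangle (area 189.00 mm²); the r=10.5 sphere at (10.5, -2) contributes a regular 12-gon of circumradius √(10.5²−0.5²) = 10.488 (area = (12/2)·10.488²·sin(360°/12) = 330.00 mm²); Taking the union: the regions partially overlap — summed areas 519.00 mm² minus the doubly-counted overlap 5.48 mm² gives 513.52 mm² — area = 513.52 mm². Checking containment: at z = 20 the cross-section extends beyond the z = 8.75 cross-section by about 205.88 mm².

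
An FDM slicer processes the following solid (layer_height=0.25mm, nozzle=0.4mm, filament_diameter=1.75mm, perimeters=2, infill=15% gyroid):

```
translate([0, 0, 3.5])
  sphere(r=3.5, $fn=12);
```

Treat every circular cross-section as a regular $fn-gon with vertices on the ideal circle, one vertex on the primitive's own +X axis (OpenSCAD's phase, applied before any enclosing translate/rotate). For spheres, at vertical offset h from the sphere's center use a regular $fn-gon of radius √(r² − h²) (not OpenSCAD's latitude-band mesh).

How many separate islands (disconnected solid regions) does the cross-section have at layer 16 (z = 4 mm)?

At z = 4 mm: the sphere: section is a regular 12-gon, circumradius = √(r²−h²) = √(3.5²−0.5²) = 3.464. Overall, the cross-section is a single solid region. Island count = 1.

1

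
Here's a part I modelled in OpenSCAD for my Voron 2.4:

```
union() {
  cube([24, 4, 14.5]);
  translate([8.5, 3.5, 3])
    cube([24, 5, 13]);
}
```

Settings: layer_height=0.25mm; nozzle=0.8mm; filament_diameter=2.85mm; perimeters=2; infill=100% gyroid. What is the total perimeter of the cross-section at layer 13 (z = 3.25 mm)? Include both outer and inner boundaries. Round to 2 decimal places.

82.00 mm

At z = 3.25 mm: the cube is present — its section is the full 24×4 rectangle (perimeter 56.00 mm); the cube at (8.5, 3.5) (footprint 24×5) is included at this height (perimeter 58.00 mm); Taking the union: the regions partially overlap (shared area 7.75 mm²), so the edge portions inside another operand are dropped and the merged outline is re-measured after clipping — boundary = 82.00 mm. Overall, the cross-section is a single solid region. Total boundary length (outer) = 82.00 mm.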